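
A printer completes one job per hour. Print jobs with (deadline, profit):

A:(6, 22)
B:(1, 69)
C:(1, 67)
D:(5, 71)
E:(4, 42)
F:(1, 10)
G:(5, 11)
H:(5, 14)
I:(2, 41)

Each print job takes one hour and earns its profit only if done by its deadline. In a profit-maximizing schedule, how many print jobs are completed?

By profit: D(d5,71), B(d1,69), C(d1,67), E(d4,42), I(d2,41), A(d6,22), H(d5,14), G(d5,11), F(d1,10)
D→slot 5; B→slot 1; C skipped; E→slot 4; I→slot 2; A→slot 6; H→slot 3; G skipped; F skipped.
6 of 9 scheduled.

6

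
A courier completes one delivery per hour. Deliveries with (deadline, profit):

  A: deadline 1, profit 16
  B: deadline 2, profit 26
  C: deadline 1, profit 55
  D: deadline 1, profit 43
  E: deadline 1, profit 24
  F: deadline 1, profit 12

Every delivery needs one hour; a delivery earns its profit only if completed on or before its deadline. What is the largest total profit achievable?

81

Take jobs in profit order; each goes to the latest open slot no later than its deadline.
By profit: C(d1,55), D(d1,43), B(d2,26), E(d1,24), A(d1,16), F(d1,12)
C→slot 1; D skipped; B→slot 2; E skipped; A skipped; F skipped.
Profit = 55 + 26 = 81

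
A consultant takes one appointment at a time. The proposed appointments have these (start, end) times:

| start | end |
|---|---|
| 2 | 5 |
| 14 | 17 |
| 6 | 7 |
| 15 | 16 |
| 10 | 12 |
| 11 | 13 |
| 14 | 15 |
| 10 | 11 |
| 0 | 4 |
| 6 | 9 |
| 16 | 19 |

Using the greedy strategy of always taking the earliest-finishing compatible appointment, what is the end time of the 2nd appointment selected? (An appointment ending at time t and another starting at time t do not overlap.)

7

Greedy by earliest finish: after sorting by end time, pick each interval compatible with the last pick.
By end time: (0,4), (2,5), (6,7), (6,9), (10,11), (10,12), (11,13), (14,15), (15,16), (14,17), (16,19).
Pick (0,4); next start ≥ 4 → (6,7); next start ≥ 7 → (10,11); next start ≥ 11 → (11,13); next start ≥ 13 → (14,15); next start ≥ 15 → (15,16); next start ≥ 16 → (16,19).
Selected: (0,4) (6,7) (10,11) (11,13) (14,15) (15,16) (16,19)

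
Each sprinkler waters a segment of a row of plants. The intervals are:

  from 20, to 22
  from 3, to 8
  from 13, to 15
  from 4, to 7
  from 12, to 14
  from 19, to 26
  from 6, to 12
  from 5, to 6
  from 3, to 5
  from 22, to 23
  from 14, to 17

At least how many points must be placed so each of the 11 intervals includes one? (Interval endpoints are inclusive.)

4

By right end: [3,5]  [5,6]  [4,7]  [3,8]  [6,12]  [12,14]  [13,15]  [14,17]  [20,22]  [22,23]  [19,26]
[3,5] uncovered → point at 5; [6,12] uncovered → point at 12; [13,15] uncovered → point at 15; [20,22] uncovered → point at 22.
Points: 5, 12, 15, 22 (4 total).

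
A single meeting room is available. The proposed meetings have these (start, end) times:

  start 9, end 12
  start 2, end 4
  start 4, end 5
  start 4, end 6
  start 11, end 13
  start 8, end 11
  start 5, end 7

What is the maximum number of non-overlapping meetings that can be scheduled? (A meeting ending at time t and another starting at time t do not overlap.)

Order by finish time; keep every interval that doesn't clash with the previous kept one.
Sorted by end: (2,4)  (4,5)  (4,6)  (5,7)  (8,11)  (9,12)  (11,13)
take (2,4); take (4,5); take (5,7); take (8,11); skip (9,12); take (11,13).
Selected 5 meetings.

5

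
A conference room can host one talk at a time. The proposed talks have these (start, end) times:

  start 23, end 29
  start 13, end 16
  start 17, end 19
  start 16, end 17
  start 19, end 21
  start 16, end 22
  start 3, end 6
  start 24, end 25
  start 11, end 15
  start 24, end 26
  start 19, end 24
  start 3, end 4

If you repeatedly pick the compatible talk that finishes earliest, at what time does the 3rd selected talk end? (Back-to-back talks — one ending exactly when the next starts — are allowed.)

17

Sort by end time and greedily take each interval whose start is ≥ the last chosen end.
By end time: (3,4), (3,6), (11,15), (13,16), (16,17), (17,19), (19,21), (16,22), (19,24), (24,25), (24,26), (23,29).
Pick (3,4); next start ≥ 4 → (11,15); next start ≥ 15 → (16,17); next start ≥ 17 → (17,19); next start ≥ 19 → (19,21); next start ≥ 21 → (24,25).
Selected: (3,4) (11,15) (16,17) (17,19) (19,21) (24,25)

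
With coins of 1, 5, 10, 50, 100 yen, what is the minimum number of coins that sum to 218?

Greedy: take as many of the largest coin as possible, then repeat with the remainder.
218 − 2×100→18 − 1×10→8 − 1×5→3 − 3×1→0
Total coins = 2 + 1 + 1 + 3 = 7

7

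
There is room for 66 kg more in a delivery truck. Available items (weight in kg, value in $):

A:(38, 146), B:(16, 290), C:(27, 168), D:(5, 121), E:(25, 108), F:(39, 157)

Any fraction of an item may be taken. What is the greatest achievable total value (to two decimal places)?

Order: D (121/5=24.20) > B (290/16=18.12) > C (168/27=6.22) > E (108/25=4.32) > F (157/39=4.03) > A (146/38=3.84)
Fill: take D (5 @ 121) → take B (16 @ 290) → take C (27 @ 168) → take 18/25 of E → 77.76; 66/66 used.
Total value = 656.76

656.76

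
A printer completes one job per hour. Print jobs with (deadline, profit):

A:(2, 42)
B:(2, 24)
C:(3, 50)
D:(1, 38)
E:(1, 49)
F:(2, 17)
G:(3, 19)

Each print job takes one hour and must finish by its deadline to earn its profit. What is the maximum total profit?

141

Sort by profit descending; place each in the latest free slot ≤ its deadline.
Profit order: C=50 E=49 A=42 D=38 B=24 G=19 F=17
Assign: C→slot 3, E→slot 1, A→slot 2, D skipped, B skipped, G skipped, F skipped.
Slots: [1:E] [2:A] [3:C]
Profit = 49 + 42 + 50 = 141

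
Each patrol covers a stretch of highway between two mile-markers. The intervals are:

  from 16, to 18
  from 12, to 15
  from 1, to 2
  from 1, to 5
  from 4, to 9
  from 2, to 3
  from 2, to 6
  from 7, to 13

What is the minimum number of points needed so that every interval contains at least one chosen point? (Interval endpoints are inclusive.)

Sorted: [1,2] [2,3] [1,5] [2,6] [4,9] [7,13] [12,15] [16,18]
{[1,2],[2,3],[1,5],[2,6]} hit by 2; {[4,9],[7,13]} hit by 9; {[12,15]} hit by 15; {[16,18]} hit by 18.
Points: 2, 9, 15, 18 (4 total).

4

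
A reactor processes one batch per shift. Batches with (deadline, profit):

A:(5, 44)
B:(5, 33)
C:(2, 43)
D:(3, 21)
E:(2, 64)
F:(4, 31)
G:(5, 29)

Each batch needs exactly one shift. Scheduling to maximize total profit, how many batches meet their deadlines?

Profit order: E=64 A=44 C=43 B=33 F=31 G=29 D=21
Assign: E→slot 2, A→slot 5, C→slot 1, B→slot 4, F→slot 3, G skipped, D skipped.
Slots: [1:C] [2:E] [3:F] [4:B] [5:A]
5 of 7 scheduled.

5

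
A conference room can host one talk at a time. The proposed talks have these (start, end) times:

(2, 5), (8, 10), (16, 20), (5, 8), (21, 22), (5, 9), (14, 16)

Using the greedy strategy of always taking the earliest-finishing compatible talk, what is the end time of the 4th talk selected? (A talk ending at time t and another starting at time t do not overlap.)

16

By end time: (2,5), (5,8), (5,9), (8,10), (14,16), (16,20), (21,22).
Pick (2,5); next start ≥ 5 → (5,8); next start ≥ 8 → (8,10); next start ≥ 10 → (14,16); next start ≥ 16 → (16,20); next start ≥ 20 → (21,22).
Selected: (2,5) (5,8) (8,10) (14,16) (16,20) (21,22)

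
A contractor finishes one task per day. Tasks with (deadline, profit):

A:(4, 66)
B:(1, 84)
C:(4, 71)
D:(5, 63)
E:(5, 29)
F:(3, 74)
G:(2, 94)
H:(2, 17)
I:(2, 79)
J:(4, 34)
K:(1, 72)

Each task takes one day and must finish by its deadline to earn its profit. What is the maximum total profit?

386

Sort by profit descending; place each in the latest free slot ≤ its deadline.
Profit order: G=94 B=84 I=79 F=74 K=72 C=71 A=66 D=63 J=34 E=29 H=17
Assign: G→slot 2, B→slot 1, I skipped, F→slot 3, K skipped, C→slot 4, A skipped, D→slot 5, J skipped, E skipped, H skipped.
Slots: [1:B] [2:G] [3:F] [4:C] [5:D]
Profit = 84 + 94 + 74 + 71 + 63 = 386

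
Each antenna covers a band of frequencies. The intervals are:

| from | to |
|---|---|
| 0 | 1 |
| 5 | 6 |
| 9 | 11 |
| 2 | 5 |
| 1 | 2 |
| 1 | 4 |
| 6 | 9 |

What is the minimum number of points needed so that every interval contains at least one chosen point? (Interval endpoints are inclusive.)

Process intervals by earliest right end; each time one isn't hit yet, stab at its right endpoint.
By right end: [0,1]  [1,2]  [1,4]  [2,5]  [5,6]  [6,9]  [9,11]
[0,1] uncovered → point at 1; [2,5] uncovered → point at 5; [6,9] uncovered → point at 9.
Points: 1, 5, 9 (3 total).

3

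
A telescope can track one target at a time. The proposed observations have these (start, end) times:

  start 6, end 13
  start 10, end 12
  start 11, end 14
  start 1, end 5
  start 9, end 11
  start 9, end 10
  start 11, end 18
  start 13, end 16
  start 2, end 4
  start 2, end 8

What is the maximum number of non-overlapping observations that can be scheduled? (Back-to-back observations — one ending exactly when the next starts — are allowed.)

Order by finish time; keep every interval that doesn't clash with the previous kept one.
By end time: (2,4), (1,5), (2,8), (9,10), (9,11), (10,12), (6,13), (11,14), (13,16), (11,18).
Pick (2,4); next start ≥ 4 → (9,10); next start ≥ 10 → (10,12); next start ≥ 12 → (13,16).
Selected 4 observations.

4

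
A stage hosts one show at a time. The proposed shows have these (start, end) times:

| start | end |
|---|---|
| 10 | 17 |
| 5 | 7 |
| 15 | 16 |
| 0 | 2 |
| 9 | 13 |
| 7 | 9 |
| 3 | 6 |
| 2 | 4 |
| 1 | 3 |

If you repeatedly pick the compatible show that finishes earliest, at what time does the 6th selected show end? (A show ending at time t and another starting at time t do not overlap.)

Greedy by earliest finish: after sorting by end time, pick each interval compatible with the last pick.
Sorted by end: (0,2)  (1,3)  (2,4)  (3,6)  (5,7)  (7,9)  (9,13)  (15,16)  (10,17)
take (0,2); take (2,4); take (5,7); take (7,9); take (9,13); take (15,16); skip (10,17).
Selected: (0,2) (2,4) (5,7) (7,9) (9,13) (15,16)

16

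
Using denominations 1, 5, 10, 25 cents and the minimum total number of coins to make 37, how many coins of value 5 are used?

0

Greedy: take as many of the largest coin as possible, then repeat with the remainder.
37 − 1×25→12 − 1×10→2 − 2×1→0
Count of 5: 0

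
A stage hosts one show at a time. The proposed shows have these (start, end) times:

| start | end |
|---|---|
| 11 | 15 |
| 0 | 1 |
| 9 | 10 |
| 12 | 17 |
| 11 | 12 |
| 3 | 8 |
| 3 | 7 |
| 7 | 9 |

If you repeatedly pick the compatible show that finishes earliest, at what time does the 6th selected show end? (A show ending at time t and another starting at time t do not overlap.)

Sorted by end: (0,1)  (3,7)  (3,8)  (7,9)  (9,10)  (11,12)  (11,15)  (12,17)
take (0,1); take (3,7); skip (3,8); take (7,9); take (9,10); take (11,12); take (12,17).
Selected: (0,1) (3,7) (7,9) (9,10) (11,12) (12,17)

17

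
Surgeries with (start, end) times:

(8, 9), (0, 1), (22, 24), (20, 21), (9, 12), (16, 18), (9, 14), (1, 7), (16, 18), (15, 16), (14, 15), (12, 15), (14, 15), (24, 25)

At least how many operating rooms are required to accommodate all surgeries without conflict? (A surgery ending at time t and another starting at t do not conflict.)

3

Count concurrent intervals with a sweep; the peak is the room count.
starts: [0, 1, 8, 9, 9, 12, 14, 14, 15, 16, 16, 20, 22, 24]
ends:   [1, 7, 9, 12, 14, 15, 15, 15, 16, 18, 18, 21, 24, 25]
s0→1 e1→0 s1→1 e7→0 s8→1 e9→0 s9→1 s9→2 e12→1 s12→2 e14→1 s14→2 s14→3  — peak 3.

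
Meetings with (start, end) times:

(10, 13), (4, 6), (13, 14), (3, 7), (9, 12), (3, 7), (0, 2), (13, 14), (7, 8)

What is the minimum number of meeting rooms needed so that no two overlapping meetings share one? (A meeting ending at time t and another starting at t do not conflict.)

The answer is the maximum number of intervals overlapping at any instant.
starts: [0, 3, 3, 4, 7, 9, 10, 13, 13]
ends:   [2, 6, 7, 7, 8, 12, 13, 14, 14]
s0→1 e2→0 s3→1 s3→2 s4→3  — peak 3.

3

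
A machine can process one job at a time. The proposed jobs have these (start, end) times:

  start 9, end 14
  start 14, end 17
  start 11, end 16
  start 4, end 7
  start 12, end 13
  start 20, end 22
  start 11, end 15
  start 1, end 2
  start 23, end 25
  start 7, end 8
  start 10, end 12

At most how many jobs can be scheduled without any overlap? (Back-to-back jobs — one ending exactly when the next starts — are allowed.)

8

Sorted by end: (1,2)  (4,7)  (7,8)  (10,12)  (12,13)  (9,14)  (11,15)  (11,16)  (14,17)  (20,22)  (23,25)
take (1,2); take (4,7); take (7,8); take (10,12); take (12,13); skip (9,14); skip (11,16); take (14,17); take (20,22); take (23,25).
Selected 8 jobs.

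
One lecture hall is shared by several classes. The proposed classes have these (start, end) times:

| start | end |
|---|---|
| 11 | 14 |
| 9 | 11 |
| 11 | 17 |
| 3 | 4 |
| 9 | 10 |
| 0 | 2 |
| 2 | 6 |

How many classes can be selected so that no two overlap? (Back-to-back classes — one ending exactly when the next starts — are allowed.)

4

By end time: (0,2), (3,4), (2,6), (9,10), (9,11), (11,14), (11,17).
Pick (0,2); next start ≥ 2 → (3,4); next start ≥ 4 → (9,10); next start ≥ 10 → (11,14).
Selected 4 classes.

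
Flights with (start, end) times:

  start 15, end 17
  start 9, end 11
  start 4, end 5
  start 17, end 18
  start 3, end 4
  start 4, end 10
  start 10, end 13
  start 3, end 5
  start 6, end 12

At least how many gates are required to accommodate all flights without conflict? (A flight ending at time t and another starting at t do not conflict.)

Count concurrent intervals with a sweep; the peak is the room count.
starts: [3, 3, 4, 4, 6, 9, 10, 15, 17]
ends:   [4, 5, 5, 10, 11, 12, 13, 17, 18]
s3→1 s3→2 e4→1 s4→2 s4→3  — peak 3.

3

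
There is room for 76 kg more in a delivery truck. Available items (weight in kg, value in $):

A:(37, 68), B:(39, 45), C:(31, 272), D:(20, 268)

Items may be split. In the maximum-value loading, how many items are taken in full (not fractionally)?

2

Sort by value per unit weight and fill in that order.
Ratios (sorted): D 13.40, C 8.77, A 1.84, B 1.15
take D (20 @ 268); take C (31 @ 272); take 25/37 of A → 45.95. Capacity used 76/76.
2 item(s) taken whole; one partial (take 25/37 of A).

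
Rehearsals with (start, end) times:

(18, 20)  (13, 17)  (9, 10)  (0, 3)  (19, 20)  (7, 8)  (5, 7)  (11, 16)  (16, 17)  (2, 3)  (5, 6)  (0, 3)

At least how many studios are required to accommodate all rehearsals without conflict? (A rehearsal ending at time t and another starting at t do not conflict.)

3

starts: [0, 0, 2, 5, 5, 7, 9, 11, 13, 16, 18, 19]
ends:   [3, 3, 3, 6, 7, 8, 10, 16, 17, 17, 20, 20]
s0→1 s0→2 s2→3  — peak 3.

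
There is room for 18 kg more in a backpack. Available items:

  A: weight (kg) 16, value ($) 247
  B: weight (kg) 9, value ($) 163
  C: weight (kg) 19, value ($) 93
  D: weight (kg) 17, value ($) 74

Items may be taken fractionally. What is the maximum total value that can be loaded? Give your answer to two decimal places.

Sort by value per unit weight and fill in that order.
Order: B (163/9=18.11) > A (247/16=15.44) > C (93/19=4.89) > D (74/17=4.35)
Fill: take B (9 @ 163) → take 9/16 of A → 138.94; 18/18 used.
Total value = 301.94

301.94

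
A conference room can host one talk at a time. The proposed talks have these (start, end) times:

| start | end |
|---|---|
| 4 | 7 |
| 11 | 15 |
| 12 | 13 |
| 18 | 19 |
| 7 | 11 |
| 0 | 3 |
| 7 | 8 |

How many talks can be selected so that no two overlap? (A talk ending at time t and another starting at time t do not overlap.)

5

Greedy by earliest finish: after sorting by end time, pick each interval compatible with the last pick.
By end time: (0,3), (4,7), (7,8), (7,11), (12,13), (11,15), (18,19).
Pick (0,3); next start ≥ 3 → (4,7); next start ≥ 7 → (7,8); next start ≥ 8 → (12,13); next start ≥ 13 → (18,19).
Selected 5 talks.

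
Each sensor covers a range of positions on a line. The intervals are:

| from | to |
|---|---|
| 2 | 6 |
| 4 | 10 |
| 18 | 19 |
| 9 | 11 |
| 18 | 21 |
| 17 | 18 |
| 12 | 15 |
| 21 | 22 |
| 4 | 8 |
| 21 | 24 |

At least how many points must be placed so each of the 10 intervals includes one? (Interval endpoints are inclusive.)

5

Process intervals by earliest right end; each time one isn't hit yet, stab at its right endpoint.
Sorted: [2,6] [4,8] [4,10] [9,11] [12,15] [17,18] [18,19] [18,21] [21,22] [21,24]
{[2,6],[4,8],[4,10]} hit by 6; {[9,11]} hit by 11; {[12,15]} hit by 15; {[17,18],[18,19],[18,21]} hit by 18; {[21,22],[21,24]} hit by 22.
Points: 6, 11, 15, 18, 22 (5 total).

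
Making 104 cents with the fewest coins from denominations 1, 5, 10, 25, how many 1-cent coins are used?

4

Greedy: take as many of the largest coin as possible, then repeat with the remainder.
104 − 4×25→4 − 4×1→0
Count of 1: 4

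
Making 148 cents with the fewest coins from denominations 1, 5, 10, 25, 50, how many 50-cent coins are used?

2

148 − 2×50→48 − 1×25→23 − 2×10→3 − 3×1→0
Count of 50: 2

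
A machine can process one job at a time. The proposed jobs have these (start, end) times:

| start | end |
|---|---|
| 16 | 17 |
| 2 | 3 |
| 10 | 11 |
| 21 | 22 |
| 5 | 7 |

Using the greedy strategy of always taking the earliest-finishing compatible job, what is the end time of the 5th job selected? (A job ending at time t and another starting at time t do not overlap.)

Sort by end time and greedily take each interval whose start is ≥ the last chosen end.
By end time: (2,3), (5,7), (10,11), (16,17), (21,22).
Pick (2,3); next start ≥ 3 → (5,7); next start ≥ 7 → (10,11); next start ≥ 11 → (16,17); next start ≥ 17 → (21,22).
Selected: (2,3) (5,7) (10,11) (16,17) (21,22)

22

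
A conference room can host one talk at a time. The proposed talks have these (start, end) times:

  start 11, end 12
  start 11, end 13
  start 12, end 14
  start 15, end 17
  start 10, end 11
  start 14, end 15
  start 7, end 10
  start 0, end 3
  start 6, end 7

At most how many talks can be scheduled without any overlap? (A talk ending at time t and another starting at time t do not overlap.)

Sorted by end: (0,3)  (6,7)  (7,10)  (10,11)  (11,12)  (11,13)  (12,14)  (14,15)  (15,17)
take (0,3); take (6,7); take (7,10); take (10,11); take (11,12); take (12,14); take (14,15); take (15,17).
Selected 8 talks.

8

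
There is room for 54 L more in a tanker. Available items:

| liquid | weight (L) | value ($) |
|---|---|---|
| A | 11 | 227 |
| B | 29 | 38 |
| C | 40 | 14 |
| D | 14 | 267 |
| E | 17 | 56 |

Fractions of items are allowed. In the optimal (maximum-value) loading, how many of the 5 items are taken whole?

Sort by value per unit weight and fill in that order.
Ratios (sorted): A 20.64, D 19.07, E 3.29, B 1.31, C 0.35
take A (11 @ 227); take D (14 @ 267); take E (17 @ 56); take 12/29 of B → 15.72. Capacity used 54/54.
3 item(s) taken whole; one partial (take 12/29 of B).

3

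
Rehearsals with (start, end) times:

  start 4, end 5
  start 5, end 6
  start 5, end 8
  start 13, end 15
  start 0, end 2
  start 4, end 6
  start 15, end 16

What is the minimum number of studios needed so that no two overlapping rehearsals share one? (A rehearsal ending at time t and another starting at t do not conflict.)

Count concurrent intervals with a sweep; the peak is the room count.
starts: [0, 4, 4, 5, 5, 13, 15]
ends:   [2, 5, 6, 6, 8, 15, 16]
s0→1 e2→0 s4→1 s4→2 e5→1 s5→2 s5→3  — peak 3.

3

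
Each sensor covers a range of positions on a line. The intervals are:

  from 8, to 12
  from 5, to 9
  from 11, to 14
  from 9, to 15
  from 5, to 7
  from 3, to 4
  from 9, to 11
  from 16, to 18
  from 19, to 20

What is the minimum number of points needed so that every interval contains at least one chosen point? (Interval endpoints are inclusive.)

5

Process intervals by earliest right end; each time one isn't hit yet, stab at its right endpoint.
Sorted: [3,4] [5,7] [5,9] [9,11] [8,12] [11,14] [9,15] [16,18] [19,20]
{[3,4]} hit by 4; {[5,7],[5,9]} hit by 7; {[9,11],[8,12],[11,14],[9,15]} hit by 11; {[16,18]} hit by 18; {[19,20]} hit by 20.
Points: 4, 7, 11, 18, 20 (5 total).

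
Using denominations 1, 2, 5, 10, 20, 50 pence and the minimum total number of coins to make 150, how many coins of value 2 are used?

150 − 3×50→0
Count of 2: 0

0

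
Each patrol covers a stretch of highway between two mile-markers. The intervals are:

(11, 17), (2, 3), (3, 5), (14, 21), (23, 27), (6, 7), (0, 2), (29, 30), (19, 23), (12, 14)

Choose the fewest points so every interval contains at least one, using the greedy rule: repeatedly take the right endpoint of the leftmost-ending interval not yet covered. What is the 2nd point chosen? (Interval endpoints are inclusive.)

Process intervals by earliest right end; each time one isn't hit yet, stab at its right endpoint.
By right end: [0,2]  [2,3]  [3,5]  [6,7]  [12,14]  [11,17]  [14,21]  [19,23]  [23,27]  [29,30]
[0,2] uncovered → point at 2; [3,5] uncovered → point at 5; [6,7] uncovered → point at 7; [12,14] uncovered → point at 14; [19,23] uncovered → point at 23; [29,30] uncovered → point at 30.
Points: 2, 5, 7, 14, 23, 30 (6 total).

5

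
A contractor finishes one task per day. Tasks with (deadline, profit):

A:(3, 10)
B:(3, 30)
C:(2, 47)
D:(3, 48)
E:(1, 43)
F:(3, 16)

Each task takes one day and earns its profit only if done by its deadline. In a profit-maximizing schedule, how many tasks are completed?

Profit order: D=48 C=47 E=43 B=30 F=16 A=10
Assign: D→slot 3, C→slot 2, E→slot 1, B skipped, F skipped, A skipped.
Slots: [1:E] [2:C] [3:D]
3 of 6 scheduled.

3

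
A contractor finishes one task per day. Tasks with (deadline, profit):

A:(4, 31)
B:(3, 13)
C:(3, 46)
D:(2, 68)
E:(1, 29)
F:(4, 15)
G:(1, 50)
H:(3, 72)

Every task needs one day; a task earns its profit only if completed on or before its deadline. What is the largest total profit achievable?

221

Take jobs in profit order; each goes to the latest open slot no later than its deadline.
Profit order: H=72 D=68 G=50 C=46 A=31 E=29 F=15 B=13
Assign: H→slot 3, D→slot 2, G→slot 1, C skipped, A→slot 4, E skipped, F skipped, B skipped.
Slots: [1:G] [2:D] [3:H] [4:A]
Profit = 50 + 68 + 72 + 31 = 221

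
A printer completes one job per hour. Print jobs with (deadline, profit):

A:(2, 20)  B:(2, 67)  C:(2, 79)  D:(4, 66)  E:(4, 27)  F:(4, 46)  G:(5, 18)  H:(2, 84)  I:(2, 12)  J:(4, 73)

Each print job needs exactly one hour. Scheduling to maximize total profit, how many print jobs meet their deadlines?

5

Sort by profit descending; place each in the latest free slot ≤ its deadline.
Profit order: H=84 C=79 J=73 B=67 D=66 F=46 E=27 A=20 G=18 I=12
Assign: H→slot 2, C→slot 1, J→slot 4, B skipped, D→slot 3, F skipped, E skipped, A skipped, G→slot 5, I skipped.
Slots: [1:C] [2:H] [3:D] [4:J] [5:G]
5 of 10 scheduled.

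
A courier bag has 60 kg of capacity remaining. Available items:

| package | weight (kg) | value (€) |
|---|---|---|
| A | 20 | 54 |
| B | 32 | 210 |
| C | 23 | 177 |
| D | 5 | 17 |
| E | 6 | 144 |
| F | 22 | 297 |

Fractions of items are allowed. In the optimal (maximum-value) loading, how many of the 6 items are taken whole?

3

Greedy by value/weight ratio, highest first.
Ratios (sorted): E 24.00, F 13.50, C 7.70, B 6.56, D 3.40, A 2.70
take E (6 @ 144); take F (22 @ 297); take C (23 @ 177); take 9/32 of B → 59.06. Capacity used 60/60.
3 item(s) taken whole; one partial (take 9/32 of B).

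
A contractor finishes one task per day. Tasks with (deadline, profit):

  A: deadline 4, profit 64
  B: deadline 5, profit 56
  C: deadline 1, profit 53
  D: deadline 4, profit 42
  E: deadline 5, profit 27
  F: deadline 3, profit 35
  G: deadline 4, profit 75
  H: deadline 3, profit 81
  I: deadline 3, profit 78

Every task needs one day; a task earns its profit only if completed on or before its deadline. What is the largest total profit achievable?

354

Profit order: H=81 I=78 G=75 A=64 B=56 C=53 D=42 F=35 E=27
Assign: H→slot 3, I→slot 2, G→slot 4, A→slot 1, B→slot 5, C skipped, D skipped, F skipped, E skipped.
Slots: [1:A] [2:I] [3:H] [4:G] [5:B]
Profit = 64 + 78 + 81 + 75 + 56 = 354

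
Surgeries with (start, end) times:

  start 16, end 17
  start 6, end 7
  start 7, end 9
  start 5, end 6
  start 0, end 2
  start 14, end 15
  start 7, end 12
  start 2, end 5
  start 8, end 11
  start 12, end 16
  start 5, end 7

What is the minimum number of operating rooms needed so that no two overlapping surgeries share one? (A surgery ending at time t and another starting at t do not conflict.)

The answer is the maximum number of intervals overlapping at any instant.
starts: [0, 2, 5, 5, 6, 7, 7, 8, 12, 14, 16]
ends:   [2, 5, 6, 7, 7, 9, 11, 12, 15, 16, 17]
s0→1 e2→0 s2→1 e5→0 s5→1 s5→2 e6→1 s6→2 e7→1 e7→0 s7→1 s7→2 s8→3  — peak 3.

3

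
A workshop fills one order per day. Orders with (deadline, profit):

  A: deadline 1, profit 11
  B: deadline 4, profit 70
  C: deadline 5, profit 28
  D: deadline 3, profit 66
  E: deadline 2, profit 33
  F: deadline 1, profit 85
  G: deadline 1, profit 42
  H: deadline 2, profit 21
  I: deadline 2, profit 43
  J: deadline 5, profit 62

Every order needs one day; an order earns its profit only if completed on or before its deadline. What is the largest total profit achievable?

326

Sort by profit descending; place each in the latest free slot ≤ its deadline.
Profit order: F=85 B=70 D=66 J=62 I=43 G=42 E=33 C=28 H=21 A=11
Assign: F→slot 1, B→slot 4, D→slot 3, J→slot 5, I→slot 2, G skipped, E skipped, C skipped, H skipped, A skipped.
Slots: [1:F] [2:I] [3:D] [4:B] [5:J]
Profit = 85 + 43 + 66 + 70 + 62 = 326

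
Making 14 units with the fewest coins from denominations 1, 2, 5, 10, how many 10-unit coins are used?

1

Greedy: take as many of the largest coin as possible, then repeat with the remainder.
14 − 1×10→4 − 2×2→0
Count of 10: 1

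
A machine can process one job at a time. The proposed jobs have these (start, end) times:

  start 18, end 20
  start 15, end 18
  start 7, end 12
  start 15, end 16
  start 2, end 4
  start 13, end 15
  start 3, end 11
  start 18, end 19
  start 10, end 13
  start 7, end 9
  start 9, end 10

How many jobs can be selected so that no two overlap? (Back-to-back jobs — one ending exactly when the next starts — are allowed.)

Greedy by earliest finish: after sorting by end time, pick each interval compatible with the last pick.
Sorted by end: (2,4)  (7,9)  (9,10)  (3,11)  (7,12)  (10,13)  (13,15)  (15,16)  (15,18)  (18,19)  (18,20)
take (2,4); take (7,9); take (9,10); take (10,13); take (13,15); take (15,16); skip (15,18); take (18,19); skip (18,20).
Selected 7 jobs.

7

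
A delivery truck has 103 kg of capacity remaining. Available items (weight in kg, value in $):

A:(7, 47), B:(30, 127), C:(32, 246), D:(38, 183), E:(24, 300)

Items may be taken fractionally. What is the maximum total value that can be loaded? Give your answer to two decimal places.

Greedy by value/weight ratio, highest first.
Order: E (300/24=12.50) > C (246/32=7.69) > A (47/7=6.71) > D (183/38=4.82) > B (127/30=4.23)
Fill: take E (24 @ 300) → take C (32 @ 246) → take A (7 @ 47) → take D (38 @ 183) → take 2/30 of B → 8.47; 103/103 used.
Total value = 784.47

784.47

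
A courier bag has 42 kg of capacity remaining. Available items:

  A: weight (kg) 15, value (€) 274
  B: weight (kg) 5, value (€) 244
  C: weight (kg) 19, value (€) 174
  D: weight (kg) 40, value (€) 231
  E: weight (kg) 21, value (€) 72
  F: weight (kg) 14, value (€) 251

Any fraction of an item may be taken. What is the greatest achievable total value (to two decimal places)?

842.26

Greedy by value/weight ratio, highest first.
Order: B (244/5=48.80) > A (274/15=18.27) > F (251/14=17.93) > C (174/19=9.16) > D (231/40=5.78) > E (72/21=3.43)
Fill: take B (5 @ 244) → take A (15 @ 274) → take F (14 @ 251) → take 8/19 of C → 73.26; 42/42 used.
Total value = 842.26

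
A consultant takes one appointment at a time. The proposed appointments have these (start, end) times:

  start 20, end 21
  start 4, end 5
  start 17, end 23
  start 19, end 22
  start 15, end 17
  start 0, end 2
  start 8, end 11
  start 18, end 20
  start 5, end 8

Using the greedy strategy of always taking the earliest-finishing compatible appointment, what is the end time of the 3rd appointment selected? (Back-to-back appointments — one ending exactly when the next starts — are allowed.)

Greedy by earliest finish: after sorting by end time, pick each interval compatible with the last pick.
By end time: (0,2), (4,5), (5,8), (8,11), (15,17), (18,20), (20,21), (19,22), (17,23).
Pick (0,2); next start ≥ 2 → (4,5); next start ≥ 5 → (5,8); next start ≥ 8 → (8,11); next start ≥ 11 → (15,17); next start ≥ 17 → (18,20); next start ≥ 20 → (20,21).
Selected: (0,2) (4,5) (5,8) (8,11) (15,17) (18,20) (20,21)

8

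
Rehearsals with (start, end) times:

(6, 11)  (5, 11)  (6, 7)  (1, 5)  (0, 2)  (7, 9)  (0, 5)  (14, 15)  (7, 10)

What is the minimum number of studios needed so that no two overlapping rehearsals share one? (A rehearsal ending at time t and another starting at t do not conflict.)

Count concurrent intervals with a sweep; the peak is the room count.
Events (time:±→running): 0:+→1 0:+→2 1:+→3 2:-→2 5:-→1 5:-→0 5:+→1 6:+→2 6:+→3 7:-→2 7:+→3 7:+→4 … peak 4.

4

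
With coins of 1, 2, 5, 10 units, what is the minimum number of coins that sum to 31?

31 = 3×10 + 1×1
Total coins = 3 + 1 = 4

4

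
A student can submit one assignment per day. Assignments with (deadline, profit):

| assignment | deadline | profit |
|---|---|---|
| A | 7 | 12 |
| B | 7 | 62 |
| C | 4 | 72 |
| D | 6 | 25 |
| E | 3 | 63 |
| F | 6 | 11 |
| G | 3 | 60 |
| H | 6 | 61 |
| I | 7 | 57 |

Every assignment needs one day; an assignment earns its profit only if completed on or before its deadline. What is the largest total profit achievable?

400

Profit order: C=72 E=63 B=62 H=61 G=60 I=57 D=25 A=12 F=11
Assign: C→slot 4, E→slot 3, B→slot 7, H→slot 6, G→slot 2, I→slot 5, D→slot 1, A skipped, F skipped.
Slots: [1:D] [2:G] [3:E] [4:C] [5:I] [6:H] [7:B]
Profit = 25 + 60 + 63 + 72 + 57 + 61 + 62 = 400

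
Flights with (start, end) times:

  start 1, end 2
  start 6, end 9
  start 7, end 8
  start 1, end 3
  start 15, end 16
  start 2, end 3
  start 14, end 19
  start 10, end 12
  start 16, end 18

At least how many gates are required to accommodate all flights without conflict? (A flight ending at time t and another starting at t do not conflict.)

2

The answer is the maximum number of intervals overlapping at any instant.
Events (time:±→running): 1:+→1 1:+→2 … peak 2.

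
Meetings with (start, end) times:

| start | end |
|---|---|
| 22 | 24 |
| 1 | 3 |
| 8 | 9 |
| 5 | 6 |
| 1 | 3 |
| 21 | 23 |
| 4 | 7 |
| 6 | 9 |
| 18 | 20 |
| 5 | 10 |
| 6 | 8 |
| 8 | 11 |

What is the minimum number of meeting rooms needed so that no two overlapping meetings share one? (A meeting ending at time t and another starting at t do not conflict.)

Events (time:±→running): 1:+→1 1:+→2 3:-→1 3:-→0 4:+→1 5:+→2 5:+→3 6:-→2 6:+→3 6:+→4 … peak 4.

4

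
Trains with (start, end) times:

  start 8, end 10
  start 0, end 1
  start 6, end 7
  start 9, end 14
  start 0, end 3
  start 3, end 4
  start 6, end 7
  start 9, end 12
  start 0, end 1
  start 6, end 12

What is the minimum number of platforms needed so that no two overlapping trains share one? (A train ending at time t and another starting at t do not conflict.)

4

Events (time:±→running): 0:+→1 0:+→2 0:+→3 1:-→2 1:-→1 3:-→0 3:+→1 4:-→0 6:+→1 6:+→2 6:+→3 7:-→2 7:-→1 8:+→2 9:+→3 9:+→4 … peak 4.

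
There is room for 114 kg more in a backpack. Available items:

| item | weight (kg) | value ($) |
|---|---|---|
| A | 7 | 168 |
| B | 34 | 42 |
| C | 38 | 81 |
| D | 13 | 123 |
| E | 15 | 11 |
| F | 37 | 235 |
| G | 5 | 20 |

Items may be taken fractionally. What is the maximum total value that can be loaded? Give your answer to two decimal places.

644.29

Order: A (168/7=24.00) > D (123/13=9.46) > F (235/37=6.35) > G (20/5=4.00) > C (81/38=2.13) > B (42/34=1.24) > E (11/15=0.73)
Fill: take A (7 @ 168) → take D (13 @ 123) → take F (37 @ 235) → take G (5 @ 20) → take C (38 @ 81) → take 14/34 of B → 17.29; 114/114 used.
Total value = 644.29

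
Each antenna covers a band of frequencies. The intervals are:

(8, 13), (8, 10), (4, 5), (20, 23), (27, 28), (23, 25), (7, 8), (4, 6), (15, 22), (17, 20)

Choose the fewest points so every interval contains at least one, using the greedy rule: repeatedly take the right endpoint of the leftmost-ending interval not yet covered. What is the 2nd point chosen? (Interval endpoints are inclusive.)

8

Sort by right endpoint; whenever an interval is uncovered, place a point at its right end.
By right end: [4,5]  [4,6]  [7,8]  [8,10]  [8,13]  [17,20]  [15,22]  [20,23]  [23,25]  [27,28]
[4,5] uncovered → point at 5; [7,8] uncovered → point at 8; [17,20] uncovered → point at 20; [23,25] uncovered → point at 25; [27,28] uncovered → point at 28.
Points: 5, 8, 20, 25, 28 (5 total).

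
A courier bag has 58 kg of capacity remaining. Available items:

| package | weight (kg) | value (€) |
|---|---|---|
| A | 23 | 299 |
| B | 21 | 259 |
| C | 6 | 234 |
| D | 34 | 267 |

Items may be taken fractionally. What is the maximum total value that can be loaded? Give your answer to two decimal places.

Order: C (234/6=39.00) > A (299/23=13.00) > B (259/21=12.33) > D (267/34=7.85)
Fill: take C (6 @ 234) → take A (23 @ 299) → take B (21 @ 259) → take 8/34 of D → 62.82; 58/58 used.
Total value = 854.82

854.82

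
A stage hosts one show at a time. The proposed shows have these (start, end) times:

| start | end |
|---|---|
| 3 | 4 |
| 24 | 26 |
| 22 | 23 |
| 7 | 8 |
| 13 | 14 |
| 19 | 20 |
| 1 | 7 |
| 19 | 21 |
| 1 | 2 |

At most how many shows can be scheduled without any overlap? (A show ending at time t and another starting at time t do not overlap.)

Greedy by earliest finish: after sorting by end time, pick each interval compatible with the last pick.
By end time: (1,2), (3,4), (1,7), (7,8), (13,14), (19,20), (19,21), (22,23), (24,26).
Pick (1,2); next start ≥ 2 → (3,4); next start ≥ 4 → (7,8); next start ≥ 8 → (13,14); next start ≥ 14 → (19,20); next start ≥ 20 → (22,23); next start ≥ 23 → (24,26).
Selected 7 shows.

7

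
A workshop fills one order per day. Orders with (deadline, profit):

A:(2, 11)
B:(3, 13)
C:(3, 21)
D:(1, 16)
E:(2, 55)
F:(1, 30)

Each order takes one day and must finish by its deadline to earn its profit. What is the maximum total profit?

106

Sort by profit descending; place each in the latest free slot ≤ its deadline.
Profit order: E=55 F=30 C=21 D=16 B=13 A=11
Assign: E→slot 2, F→slot 1, C→slot 3, D skipped, B skipped, A skipped.
Slots: [1:F] [2:E] [3:C]
Profit = 30 + 55 + 21 = 106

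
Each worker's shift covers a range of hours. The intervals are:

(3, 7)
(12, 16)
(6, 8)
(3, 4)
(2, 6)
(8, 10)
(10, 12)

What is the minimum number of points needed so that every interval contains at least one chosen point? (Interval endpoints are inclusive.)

3

By right end: [3,4]  [2,6]  [3,7]  [6,8]  [8,10]  [10,12]  [12,16]
[3,4] uncovered → point at 4; [6,8] uncovered → point at 8; [10,12] uncovered → point at 12.
Points: 4, 8, 12 (3 total).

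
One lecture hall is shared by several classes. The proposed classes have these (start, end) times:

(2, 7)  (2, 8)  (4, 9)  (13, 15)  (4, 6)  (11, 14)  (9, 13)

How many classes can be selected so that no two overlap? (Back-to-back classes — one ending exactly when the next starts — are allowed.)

3

By end time: (4,6), (2,7), (2,8), (4,9), (9,13), (11,14), (13,15).
Pick (4,6); next start ≥ 6 → (9,13); next start ≥ 13 → (13,15).
Selected 3 classes.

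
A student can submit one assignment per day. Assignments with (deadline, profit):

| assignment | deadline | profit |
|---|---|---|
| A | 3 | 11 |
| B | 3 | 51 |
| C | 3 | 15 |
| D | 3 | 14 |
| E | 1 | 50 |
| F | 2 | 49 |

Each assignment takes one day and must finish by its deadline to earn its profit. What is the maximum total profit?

150

By profit: B(d3,51), E(d1,50), F(d2,49), C(d3,15), D(d3,14), A(d3,11)
B→slot 3; E→slot 1; F→slot 2; C skipped; D skipped; A skipped.
Profit = 50 + 49 + 51 = 150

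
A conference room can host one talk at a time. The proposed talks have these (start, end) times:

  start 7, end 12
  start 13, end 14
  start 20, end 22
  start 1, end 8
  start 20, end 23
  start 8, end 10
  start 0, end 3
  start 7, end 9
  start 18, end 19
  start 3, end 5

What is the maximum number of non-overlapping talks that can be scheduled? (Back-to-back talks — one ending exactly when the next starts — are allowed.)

6

Greedy by earliest finish: after sorting by end time, pick each interval compatible with the last pick.
By end time: (0,3), (3,5), (1,8), (7,9), (8,10), (7,12), (13,14), (18,19), (20,22), (20,23).
Pick (0,3); next start ≥ 3 → (3,5); next start ≥ 5 → (7,9); next start ≥ 9 → (13,14); next start ≥ 14 → (18,19); next start ≥ 19 → (20,22).
Selected 6 talks.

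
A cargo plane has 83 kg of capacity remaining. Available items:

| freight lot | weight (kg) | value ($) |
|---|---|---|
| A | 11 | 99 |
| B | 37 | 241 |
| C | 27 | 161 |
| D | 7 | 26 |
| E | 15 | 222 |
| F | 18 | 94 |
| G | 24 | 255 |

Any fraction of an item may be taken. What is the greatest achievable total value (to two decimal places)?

Sort by value per unit weight and fill in that order.
Ratios (sorted): E 14.80, G 10.62, A 9.00, B 6.51, C 5.96, F 5.22, D 3.71
take E (15 @ 222); take G (24 @ 255); take A (11 @ 99); take 33/37 of B → 214.95. Capacity used 83/83.
Total value = 790.95

790.95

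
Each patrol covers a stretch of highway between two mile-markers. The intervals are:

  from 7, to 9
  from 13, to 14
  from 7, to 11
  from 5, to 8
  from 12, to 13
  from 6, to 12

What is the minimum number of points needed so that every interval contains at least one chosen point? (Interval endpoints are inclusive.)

2

Process intervals by earliest right end; each time one isn't hit yet, stab at its right endpoint.
By right end: [5,8]  [7,9]  [7,11]  [6,12]  [12,13]  [13,14]
[5,8] uncovered → point at 8; [12,13] uncovered → point at 13.
Points: 8, 13 (2 total).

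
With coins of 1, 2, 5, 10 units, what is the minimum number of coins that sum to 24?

Greedy: take as many of the largest coin as possible, then repeat with the remainder.
24 = 2×10 + 2×2
Total coins = 2 + 2 = 4

4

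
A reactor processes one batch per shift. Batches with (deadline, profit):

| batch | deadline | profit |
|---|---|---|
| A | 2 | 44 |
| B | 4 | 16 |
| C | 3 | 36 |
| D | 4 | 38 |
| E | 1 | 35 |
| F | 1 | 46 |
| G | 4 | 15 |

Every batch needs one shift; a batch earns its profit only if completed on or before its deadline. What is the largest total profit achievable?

Sort by profit descending; place each in the latest free slot ≤ its deadline.
By profit: F(d1,46), A(d2,44), D(d4,38), C(d3,36), E(d1,35), B(d4,16), G(d4,15)
F→slot 1; A→slot 2; D→slot 4; C→slot 3; E skipped; B skipped; G skipped.
Profit = 46 + 44 + 36 + 38 = 164

164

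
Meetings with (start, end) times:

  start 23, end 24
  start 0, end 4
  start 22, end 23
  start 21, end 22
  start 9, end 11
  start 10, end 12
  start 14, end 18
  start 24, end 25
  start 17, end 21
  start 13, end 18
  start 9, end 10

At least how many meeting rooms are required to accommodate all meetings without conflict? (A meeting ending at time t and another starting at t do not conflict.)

The answer is the maximum number of intervals overlapping at any instant.
Events (time:±→running): 0:+→1 4:-→0 9:+→1 9:+→2 10:-→1 10:+→2 11:-→1 12:-→0 13:+→1 14:+→2 17:+→3 … peak 3.

3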